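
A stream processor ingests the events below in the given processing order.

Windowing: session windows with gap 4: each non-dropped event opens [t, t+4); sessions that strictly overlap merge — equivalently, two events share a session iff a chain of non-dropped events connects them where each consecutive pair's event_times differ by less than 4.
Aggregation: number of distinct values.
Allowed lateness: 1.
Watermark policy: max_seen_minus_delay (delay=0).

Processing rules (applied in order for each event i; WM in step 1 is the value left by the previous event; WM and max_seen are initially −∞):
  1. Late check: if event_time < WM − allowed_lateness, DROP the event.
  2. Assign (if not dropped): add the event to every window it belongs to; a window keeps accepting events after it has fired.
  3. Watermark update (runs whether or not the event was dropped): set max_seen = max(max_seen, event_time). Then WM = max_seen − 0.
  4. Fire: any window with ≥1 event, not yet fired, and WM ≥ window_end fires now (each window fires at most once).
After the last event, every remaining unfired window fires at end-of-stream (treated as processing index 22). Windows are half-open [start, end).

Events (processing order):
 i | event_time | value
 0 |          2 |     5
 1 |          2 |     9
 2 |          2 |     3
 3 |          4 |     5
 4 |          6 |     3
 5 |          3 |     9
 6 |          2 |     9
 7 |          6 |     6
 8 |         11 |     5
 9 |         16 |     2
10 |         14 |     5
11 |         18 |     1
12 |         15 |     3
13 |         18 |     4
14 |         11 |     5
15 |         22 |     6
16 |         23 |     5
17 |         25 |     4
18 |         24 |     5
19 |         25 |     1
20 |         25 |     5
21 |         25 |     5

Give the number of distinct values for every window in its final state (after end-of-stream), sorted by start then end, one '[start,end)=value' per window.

i=0 t=2 v=5: → [2,6); WM=2
i=1 t=2 v=9: → [2,6); WM=2
i=2 t=2 v=3: → [2,6); WM=2
i=3 t=4 v=5: → [2,8); WM=4
i=4 t=6 v=3: → [2,10); WM=6
i=5 t=3 v=9: DROP (t<6-1); WM=6
i=6 t=2 v=9: DROP (t<6-1); WM=6
i=7 t=6 v=6: → [2,10); WM=6
i=8 t=11 v=5: → [11,15); WM=11
i=9 t=16 v=2: → [16,20); WM=16
i=10 t=14 v=5: DROP (t<16-1); WM=16
i=11 t=18 v=1: → [16,22); WM=18
i=12 t=15 v=3: DROP (t<18-1); WM=18
i=13 t=18 v=4: → [16,22); WM=18
i=14 t=11 v=5: DROP (t<18-1); WM=18
i=15 t=22 v=6: → [22,26); WM=22
i=16 t=23 v=5: → [22,27); WM=23
i=17 t=25 v=4: → [22,29); WM=25
i=18 t=24 v=5: → [22,29); WM=25
i=19 t=25 v=1: → [22,29); WM=25
i=20 t=25 v=5: → [22,29); WM=25
i=21 t=25 v=5: → [22,29); WM=25

[2,10)=4 [11,15)=1 [16,22)=3 [22,29)=4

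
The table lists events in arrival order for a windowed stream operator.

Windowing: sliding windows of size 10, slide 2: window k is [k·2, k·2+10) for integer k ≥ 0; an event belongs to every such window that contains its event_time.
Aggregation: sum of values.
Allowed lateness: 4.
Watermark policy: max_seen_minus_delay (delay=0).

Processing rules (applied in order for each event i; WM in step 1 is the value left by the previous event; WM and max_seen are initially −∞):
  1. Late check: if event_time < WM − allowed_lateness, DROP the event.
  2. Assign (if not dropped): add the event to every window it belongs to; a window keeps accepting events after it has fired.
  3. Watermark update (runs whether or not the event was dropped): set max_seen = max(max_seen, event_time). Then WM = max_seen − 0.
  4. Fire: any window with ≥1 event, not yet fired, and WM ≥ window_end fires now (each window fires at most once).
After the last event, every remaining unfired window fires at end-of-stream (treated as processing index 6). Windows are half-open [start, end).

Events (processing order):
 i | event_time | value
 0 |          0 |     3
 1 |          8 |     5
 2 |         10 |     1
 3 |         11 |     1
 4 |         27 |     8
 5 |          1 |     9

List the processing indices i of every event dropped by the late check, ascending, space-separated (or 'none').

5

i=0 t=0 v=3: → [0,10); WM=0
i=1 t=8 v=5: → [8,18),[6,16),[4,14),[2,12),[0,10); WM=8
i=2 t=10 v=1: → [10,20),[8,18),[6,16),[4,14),[2,12); WM=10; [0,10) fires=8
i=3 t=11 v=1: → [10,20),[8,18),[6,16),[4,14),[2,12); WM=11
i=4 t=27 v=8: → [26,36),[24,34),[22,32),[20,30),[18,28); WM=27; [2,12) fires=7 [4,14) fires=7 [6,16) fires=7 [8,18) fires=7 [10,20) fires=2
i=5 t=1 v=9: DROP (t<27-4); WM=27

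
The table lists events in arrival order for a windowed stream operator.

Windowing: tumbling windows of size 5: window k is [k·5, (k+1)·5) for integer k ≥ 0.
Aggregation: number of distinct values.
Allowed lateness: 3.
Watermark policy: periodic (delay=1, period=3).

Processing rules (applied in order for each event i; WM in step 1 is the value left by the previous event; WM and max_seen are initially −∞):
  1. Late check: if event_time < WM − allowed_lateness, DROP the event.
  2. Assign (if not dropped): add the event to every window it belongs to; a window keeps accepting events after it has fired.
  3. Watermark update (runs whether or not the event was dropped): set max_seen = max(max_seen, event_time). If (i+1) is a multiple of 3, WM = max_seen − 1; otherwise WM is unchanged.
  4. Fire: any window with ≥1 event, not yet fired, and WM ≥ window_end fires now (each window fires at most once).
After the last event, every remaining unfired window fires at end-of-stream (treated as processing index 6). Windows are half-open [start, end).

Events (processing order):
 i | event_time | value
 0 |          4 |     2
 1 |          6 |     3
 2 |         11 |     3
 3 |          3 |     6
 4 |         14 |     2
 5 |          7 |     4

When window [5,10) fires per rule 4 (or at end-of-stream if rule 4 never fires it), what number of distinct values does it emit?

1

i=0 t=4 v=2: → [0,5); WM=−∞
i=1 t=6 v=3: → [5,10); WM=−∞
i=2 t=11 v=3: → [10,15); WM=10; [0,5) fires=1 [5,10) fires=1
i=3 t=3 v=6: DROP (t<10-3); WM=10
i=4 t=14 v=2: → [10,15); WM=10
i=5 t=7 v=4: → [5,10); WM=13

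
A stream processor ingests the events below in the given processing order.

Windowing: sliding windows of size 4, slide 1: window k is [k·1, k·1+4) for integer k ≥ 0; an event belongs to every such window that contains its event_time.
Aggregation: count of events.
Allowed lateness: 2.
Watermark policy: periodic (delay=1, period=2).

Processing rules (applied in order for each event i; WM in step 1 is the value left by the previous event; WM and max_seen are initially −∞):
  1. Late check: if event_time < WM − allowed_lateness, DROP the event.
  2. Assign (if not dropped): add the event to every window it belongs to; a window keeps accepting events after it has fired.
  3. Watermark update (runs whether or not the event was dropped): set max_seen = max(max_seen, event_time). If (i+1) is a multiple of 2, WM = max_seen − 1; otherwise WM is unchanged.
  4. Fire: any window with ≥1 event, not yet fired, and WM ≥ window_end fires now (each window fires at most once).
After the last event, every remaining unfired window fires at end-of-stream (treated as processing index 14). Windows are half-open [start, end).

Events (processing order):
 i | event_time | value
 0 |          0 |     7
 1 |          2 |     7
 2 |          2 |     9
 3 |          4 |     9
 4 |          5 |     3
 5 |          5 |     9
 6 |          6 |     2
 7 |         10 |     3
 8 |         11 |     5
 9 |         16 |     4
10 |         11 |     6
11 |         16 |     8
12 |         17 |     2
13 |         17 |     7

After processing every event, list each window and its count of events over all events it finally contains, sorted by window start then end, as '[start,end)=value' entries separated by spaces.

i=0 t=0 v=7: → [0,4); WM=−∞
i=1 t=2 v=7: → [2,6),[1,5),[0,4); WM=1
i=2 t=2 v=9: → [2,6),[1,5),[0,4); WM=1
i=3 t=4 v=9: → [4,8),[3,7),[2,6),[1,5); WM=3
i=4 t=5 v=3: → [5,9),[4,8),[3,7),[2,6); WM=3
i=5 t=5 v=9: → [5,9),[4,8),[3,7),[2,6); WM=4; [0,4) fires=3
i=6 t=6 v=2: → [6,10),[5,9),[4,8),[3,7); WM=4
i=7 t=10 v=3: → [10,14),[9,13),[8,12),[7,11); WM=9; [1,5) fires=3 [2,6) fires=5 [3,7) fires=4 [4,8) fires=4 [5,9) fires=3
i=8 t=11 v=5: → [11,15),[10,14),[9,13),[8,12); WM=9
i=9 t=16 v=4: → [16,20),[15,19),[14,18),[13,17); WM=15; [6,10) fires=1 [7,11) fires=1 [8,12) fires=2 [9,13) fires=2 [10,14) fires=2 [11,15) fires=1
i=10 t=11 v=6: DROP (t<15-2); WM=15
i=11 t=16 v=8: → [16,20),[15,19),[14,18),[13,17); WM=15
i=12 t=17 v=2: → [17,21),[16,20),[15,19),[14,18); WM=15
i=13 t=17 v=7: → [17,21),[16,20),[15,19),[14,18); WM=16

[0,4)=3 [1,5)=3 [2,6)=5 [3,7)=4 [4,8)=4 [5,9)=3 [6,10)=1 [7,11)=1 [8,12)=2 [9,13)=2 [10,14)=2 [11,15)=1 [13,17)=2 [14,18)=4 [15,19)=4 [16,20)=4 [17,21)=2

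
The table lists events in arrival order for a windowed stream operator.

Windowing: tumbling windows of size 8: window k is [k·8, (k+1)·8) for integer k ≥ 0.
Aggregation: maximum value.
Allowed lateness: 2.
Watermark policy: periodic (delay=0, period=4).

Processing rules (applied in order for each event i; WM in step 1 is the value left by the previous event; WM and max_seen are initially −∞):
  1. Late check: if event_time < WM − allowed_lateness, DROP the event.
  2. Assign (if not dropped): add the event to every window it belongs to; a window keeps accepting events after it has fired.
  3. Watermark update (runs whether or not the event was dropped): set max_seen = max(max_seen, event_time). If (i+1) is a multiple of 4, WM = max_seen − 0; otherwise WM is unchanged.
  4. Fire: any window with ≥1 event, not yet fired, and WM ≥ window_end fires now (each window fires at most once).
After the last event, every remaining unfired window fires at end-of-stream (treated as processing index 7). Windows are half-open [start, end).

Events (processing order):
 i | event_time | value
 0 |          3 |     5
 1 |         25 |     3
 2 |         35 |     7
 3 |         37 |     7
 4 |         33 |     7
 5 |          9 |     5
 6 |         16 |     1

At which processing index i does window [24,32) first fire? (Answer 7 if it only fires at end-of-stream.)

i=0 t=3 v=5: → [0,8); WM=−∞
i=1 t=25 v=3: → [24,32); WM=−∞
i=2 t=35 v=7: → [32,40); WM=−∞
i=3 t=37 v=7: → [32,40); WM=37; [0,8) fires=5 [24,32) fires=3
i=4 t=33 v=7: DROP (t<37-2); WM=37
i=5 t=9 v=5: DROP (t<37-2); WM=37
i=6 t=16 v=1: DROP (t<37-2); WM=37

3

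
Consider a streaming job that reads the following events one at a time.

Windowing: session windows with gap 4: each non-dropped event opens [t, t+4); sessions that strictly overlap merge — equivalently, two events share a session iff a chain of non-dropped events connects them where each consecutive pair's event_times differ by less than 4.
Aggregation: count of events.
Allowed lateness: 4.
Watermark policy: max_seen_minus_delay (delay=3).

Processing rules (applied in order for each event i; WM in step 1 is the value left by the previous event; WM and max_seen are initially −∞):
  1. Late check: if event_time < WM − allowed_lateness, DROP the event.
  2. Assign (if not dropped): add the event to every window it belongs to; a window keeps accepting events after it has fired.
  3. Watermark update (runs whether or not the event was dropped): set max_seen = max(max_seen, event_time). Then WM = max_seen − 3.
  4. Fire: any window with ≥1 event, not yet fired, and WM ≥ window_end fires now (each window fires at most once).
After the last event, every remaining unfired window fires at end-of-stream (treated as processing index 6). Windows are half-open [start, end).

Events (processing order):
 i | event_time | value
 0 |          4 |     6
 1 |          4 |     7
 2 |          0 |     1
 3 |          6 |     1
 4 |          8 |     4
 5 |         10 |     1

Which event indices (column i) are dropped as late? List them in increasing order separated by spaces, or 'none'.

i=0 t=4 v=6: → [4,8); WM=1
i=1 t=4 v=7: → [4,8); WM=1
i=2 t=0 v=1: → [0,4); WM=1
i=3 t=6 v=1: → [4,10); WM=3
i=4 t=8 v=4: → [4,12); WM=5
i=5 t=10 v=1: → [4,14); WM=7

none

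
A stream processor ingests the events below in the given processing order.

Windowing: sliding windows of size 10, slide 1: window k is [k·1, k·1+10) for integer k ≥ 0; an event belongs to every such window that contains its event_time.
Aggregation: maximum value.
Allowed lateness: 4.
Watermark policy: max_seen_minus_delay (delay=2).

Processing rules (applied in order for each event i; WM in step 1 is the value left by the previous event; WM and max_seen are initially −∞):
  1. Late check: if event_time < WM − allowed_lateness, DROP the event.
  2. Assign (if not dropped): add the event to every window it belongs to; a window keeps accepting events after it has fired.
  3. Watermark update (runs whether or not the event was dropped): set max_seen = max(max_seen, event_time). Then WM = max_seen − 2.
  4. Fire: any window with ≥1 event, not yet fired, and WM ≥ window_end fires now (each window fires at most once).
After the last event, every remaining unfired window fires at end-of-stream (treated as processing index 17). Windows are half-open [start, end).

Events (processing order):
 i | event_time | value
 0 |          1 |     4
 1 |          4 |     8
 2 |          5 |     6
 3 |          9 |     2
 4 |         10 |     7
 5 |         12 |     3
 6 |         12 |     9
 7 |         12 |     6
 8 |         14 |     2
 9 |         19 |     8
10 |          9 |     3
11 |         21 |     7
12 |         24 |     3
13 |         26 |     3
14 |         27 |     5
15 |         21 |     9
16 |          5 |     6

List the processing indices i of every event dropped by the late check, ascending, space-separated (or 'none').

i=0 t=1 v=4: → [1,11),[0,10); WM=-1
i=1 t=4 v=8: → [4,14),[3,13),[2,12),[1,11),[0,10); WM=2
i=2 t=5 v=6: → [5,15),[4,14),[3,13),[2,12),[1,11),[0,10); WM=3
i=3 t=9 v=2: → [9,19),[8,18),[7,17),[6,16),[5,15),[4,14),[3,13),[2,12),[1,11),[0,10); WM=7
i=4 t=10 v=7: → [10,20),[9,19),[8,18),[7,17),[6,16),[5,15),[4,14),[3,13),[2,12),[1,11); WM=8
i=5 t=12 v=3: → [12,22),[11,21),[10,20),[9,19),[8,18),[7,17),[6,16),[5,15),[4,14),[3,13); WM=10; [0,10) fires=8
i=6 t=12 v=9: → [12,22),[11,21),[10,20),[9,19),[8,18),[7,17),[6,16),[5,15),[4,14),[3,13); WM=10
i=7 t=12 v=6: → [12,22),[11,21),[10,20),[9,19),[8,18),[7,17),[6,16),[5,15),[4,14),[3,13); WM=10
i=8 t=14 v=2: → [14,24),[13,23),[12,22),[11,21),[10,20),[9,19),[8,18),[7,17),[6,16),[5,15); WM=12; [1,11) fires=8 [2,12) fires=8
i=9 t=19 v=8: → [19,29),[18,28),[17,27),[16,26),[15,25),[14,24),[13,23),[12,22),[11,21),[10,20); WM=17; [3,13) fires=9 [4,14) fires=9 [5,15) fires=9 [6,16) fires=9 [7,17) fires=9
i=10 t=9 v=3: DROP (t<17-4); WM=17
i=11 t=21 v=7: → [21,31),[20,30),[19,29),[18,28),[17,27),[16,26),[15,25),[14,24),[13,23),[12,22); WM=19; [8,18) fires=9 [9,19) fires=9
i=12 t=24 v=3: → [24,34),[23,33),[22,32),[21,31),[20,30),[19,29),[18,28),[17,27),[16,26),[15,25); WM=22; [10,20) fires=9 [11,21) fires=9 [12,22) fires=9
i=13 t=26 v=3: → [26,36),[25,35),[24,34),[23,33),[22,32),[21,31),[20,30),[19,29),[18,28),[17,27); WM=24; [13,23) fires=8 [14,24) fires=8
i=14 t=27 v=5: → [27,37),[26,36),[25,35),[24,34),[23,33),[22,32),[21,31),[20,30),[19,29),[18,28); WM=25; [15,25) fires=8
i=15 t=21 v=9: → [21,31),[20,30),[19,29),[18,28),[17,27),[16,26),[15,25),[14,24),[13,23),[12,22); WM=25
i=16 t=5 v=6: DROP (t<25-4); WM=25

10 16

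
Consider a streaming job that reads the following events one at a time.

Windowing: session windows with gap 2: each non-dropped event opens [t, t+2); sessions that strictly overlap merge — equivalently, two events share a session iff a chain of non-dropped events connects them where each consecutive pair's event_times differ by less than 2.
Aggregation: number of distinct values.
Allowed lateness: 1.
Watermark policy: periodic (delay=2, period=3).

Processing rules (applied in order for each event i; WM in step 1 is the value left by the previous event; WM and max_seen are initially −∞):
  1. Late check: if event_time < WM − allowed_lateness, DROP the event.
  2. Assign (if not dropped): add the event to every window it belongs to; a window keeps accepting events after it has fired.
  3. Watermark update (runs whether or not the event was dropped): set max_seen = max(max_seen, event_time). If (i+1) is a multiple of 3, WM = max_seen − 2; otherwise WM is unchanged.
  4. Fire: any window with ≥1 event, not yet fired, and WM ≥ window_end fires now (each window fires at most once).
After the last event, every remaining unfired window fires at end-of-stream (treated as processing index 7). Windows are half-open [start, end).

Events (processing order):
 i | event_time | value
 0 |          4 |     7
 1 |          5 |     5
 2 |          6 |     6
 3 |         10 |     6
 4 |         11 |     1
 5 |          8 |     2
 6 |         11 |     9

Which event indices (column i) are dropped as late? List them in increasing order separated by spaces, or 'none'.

none

i=0 t=4 v=7: → [4,6); WM=−∞
i=1 t=5 v=5: → [4,7); WM=−∞
i=2 t=6 v=6: → [4,8); WM=4
i=3 t=10 v=6: → [10,12); WM=4
i=4 t=11 v=1: → [10,13); WM=4
i=5 t=8 v=2: → [8,10); WM=9
i=6 t=11 v=9: → [10,13); WM=9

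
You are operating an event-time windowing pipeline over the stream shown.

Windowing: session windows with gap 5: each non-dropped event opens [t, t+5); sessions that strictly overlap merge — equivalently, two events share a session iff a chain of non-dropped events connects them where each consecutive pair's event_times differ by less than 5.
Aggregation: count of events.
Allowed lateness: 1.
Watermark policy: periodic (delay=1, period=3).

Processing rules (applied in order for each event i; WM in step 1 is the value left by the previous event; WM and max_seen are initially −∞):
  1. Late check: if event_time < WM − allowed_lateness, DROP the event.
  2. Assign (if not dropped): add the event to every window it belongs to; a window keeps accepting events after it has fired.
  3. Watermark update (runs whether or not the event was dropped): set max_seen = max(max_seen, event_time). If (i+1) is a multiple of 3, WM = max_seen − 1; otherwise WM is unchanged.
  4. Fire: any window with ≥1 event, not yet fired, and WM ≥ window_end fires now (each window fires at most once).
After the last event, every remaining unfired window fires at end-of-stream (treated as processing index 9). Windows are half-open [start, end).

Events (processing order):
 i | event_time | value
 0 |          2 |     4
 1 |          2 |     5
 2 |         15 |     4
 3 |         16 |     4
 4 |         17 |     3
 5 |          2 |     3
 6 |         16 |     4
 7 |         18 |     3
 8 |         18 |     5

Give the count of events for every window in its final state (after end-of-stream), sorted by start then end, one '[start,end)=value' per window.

[2,7)=2 [15,23)=6

i=0 t=2 v=4: → [2,7); WM=−∞
i=1 t=2 v=5: → [2,7); WM=−∞
i=2 t=15 v=4: → [15,20); WM=14
i=3 t=16 v=4: → [15,21); WM=14
i=4 t=17 v=3: → [15,22); WM=14
i=5 t=2 v=3: DROP (t<14-1); WM=16
i=6 t=16 v=4: → [15,22); WM=16
i=7 t=18 v=3: → [15,23); WM=16
i=8 t=18 v=5: → [15,23); WM=17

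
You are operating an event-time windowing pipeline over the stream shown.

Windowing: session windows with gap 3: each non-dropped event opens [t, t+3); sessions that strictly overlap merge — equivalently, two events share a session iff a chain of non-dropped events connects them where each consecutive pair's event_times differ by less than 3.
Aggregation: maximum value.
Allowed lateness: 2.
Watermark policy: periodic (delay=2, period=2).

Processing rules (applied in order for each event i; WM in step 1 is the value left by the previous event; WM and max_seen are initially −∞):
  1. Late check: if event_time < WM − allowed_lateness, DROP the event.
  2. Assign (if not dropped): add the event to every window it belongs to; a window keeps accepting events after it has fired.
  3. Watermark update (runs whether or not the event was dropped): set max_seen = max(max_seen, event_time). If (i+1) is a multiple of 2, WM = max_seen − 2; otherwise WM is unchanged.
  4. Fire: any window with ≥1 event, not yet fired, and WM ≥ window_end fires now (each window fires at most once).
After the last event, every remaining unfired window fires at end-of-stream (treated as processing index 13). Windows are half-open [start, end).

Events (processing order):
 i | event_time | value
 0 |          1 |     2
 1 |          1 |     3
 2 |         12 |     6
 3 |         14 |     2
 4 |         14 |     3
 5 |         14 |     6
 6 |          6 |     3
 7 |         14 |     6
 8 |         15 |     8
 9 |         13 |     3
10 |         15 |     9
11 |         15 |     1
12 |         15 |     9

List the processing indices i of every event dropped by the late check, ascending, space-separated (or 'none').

i=0 t=1 v=2: → [1,4); WM=−∞
i=1 t=1 v=3: → [1,4); WM=-1
i=2 t=12 v=6: → [12,15); WM=-1
i=3 t=14 v=2: → [12,17); WM=12
i=4 t=14 v=3: → [12,17); WM=12
i=5 t=14 v=6: → [12,17); WM=12
i=6 t=6 v=3: DROP (t<12-2); WM=12
i=7 t=14 v=6: → [12,17); WM=12
i=8 t=15 v=8: → [12,18); WM=12
i=9 t=13 v=3: → [12,18); WM=13
i=10 t=15 v=9: → [12,18); WM=13
i=11 t=15 v=1: → [12,18); WM=13
i=12 t=15 v=9: → [12,18); WM=13

6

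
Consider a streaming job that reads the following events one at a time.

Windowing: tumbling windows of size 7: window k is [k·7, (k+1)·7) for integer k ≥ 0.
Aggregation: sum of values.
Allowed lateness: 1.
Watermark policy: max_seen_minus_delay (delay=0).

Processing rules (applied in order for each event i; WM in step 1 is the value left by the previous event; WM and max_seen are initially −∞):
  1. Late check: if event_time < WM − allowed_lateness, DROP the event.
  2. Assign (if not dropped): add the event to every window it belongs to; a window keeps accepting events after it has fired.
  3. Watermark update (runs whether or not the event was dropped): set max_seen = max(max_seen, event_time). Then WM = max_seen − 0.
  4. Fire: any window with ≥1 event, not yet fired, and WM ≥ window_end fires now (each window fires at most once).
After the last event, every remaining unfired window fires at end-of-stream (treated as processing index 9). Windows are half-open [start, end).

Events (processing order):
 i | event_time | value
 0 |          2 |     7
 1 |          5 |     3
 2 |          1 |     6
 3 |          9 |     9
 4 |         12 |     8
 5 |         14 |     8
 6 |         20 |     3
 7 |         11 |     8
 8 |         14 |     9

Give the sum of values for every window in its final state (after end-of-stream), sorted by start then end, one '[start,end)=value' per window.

i=0 t=2 v=7: → [0,7); WM=2
i=1 t=5 v=3: → [0,7); WM=5
i=2 t=1 v=6: DROP (t<5-1); WM=5
i=3 t=9 v=9: → [7,14); WM=9; [0,7) fires=10
i=4 t=12 v=8: → [7,14); WM=12
i=5 t=14 v=8: → [14,21); WM=14; [7,14) fires=17
i=6 t=20 v=3: → [14,21); WM=20
i=7 t=11 v=8: DROP (t<20-1); WM=20
i=8 t=14 v=9: DROP (t<20-1); WM=20

[0,7)=10 [7,14)=17 [14,21)=11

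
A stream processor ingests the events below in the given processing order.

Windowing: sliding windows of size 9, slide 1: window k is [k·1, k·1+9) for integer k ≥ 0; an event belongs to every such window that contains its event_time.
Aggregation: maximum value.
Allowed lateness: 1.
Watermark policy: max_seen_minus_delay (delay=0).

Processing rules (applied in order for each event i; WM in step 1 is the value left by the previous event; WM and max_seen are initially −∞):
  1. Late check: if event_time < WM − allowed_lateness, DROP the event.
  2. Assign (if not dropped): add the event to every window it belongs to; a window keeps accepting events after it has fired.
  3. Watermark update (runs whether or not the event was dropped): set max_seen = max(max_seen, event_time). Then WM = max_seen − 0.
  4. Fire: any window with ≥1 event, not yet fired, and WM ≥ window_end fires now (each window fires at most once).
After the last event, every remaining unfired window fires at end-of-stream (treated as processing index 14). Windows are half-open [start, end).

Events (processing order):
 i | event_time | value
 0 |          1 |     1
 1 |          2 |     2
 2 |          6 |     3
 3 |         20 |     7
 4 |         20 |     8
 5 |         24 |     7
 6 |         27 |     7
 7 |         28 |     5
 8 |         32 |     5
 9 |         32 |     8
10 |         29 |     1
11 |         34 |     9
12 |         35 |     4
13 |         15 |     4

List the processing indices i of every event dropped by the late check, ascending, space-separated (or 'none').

i=0 t=1 v=1: → [1,10),[0,9); WM=1
i=1 t=2 v=2: → [2,11),[1,10),[0,9); WM=2
i=2 t=6 v=3: → [6,15),[5,14),[4,13),[3,12),[2,11),[1,10),[0,9); WM=6
i=3 t=20 v=7: → [20,29),[19,28),[18,27),[17,26),[16,25),[15,24),[14,23),[13,22),[12,21); WM=20; [0,9) fires=3 [1,10) fires=3 [2,11) fires=3 [3,12) fires=3 [4,13) fires=3 [5,14) fires=3 [6,15) fires=3
i=4 t=20 v=8: → [20,29),[19,28),[18,27),[17,26),[16,25),[15,24),[14,23),[13,22),[12,21); WM=20
i=5 t=24 v=7: → [24,33),[23,32),[22,31),[21,30),[20,29),[19,28),[18,27),[17,26),[16,25); WM=24; [12,21) fires=8 [13,22) fires=8 [14,23) fires=8 [15,24) fires=8
i=6 t=27 v=7: → [27,36),[26,35),[25,34),[24,33),[23,32),[22,31),[21,30),[20,29),[19,28); WM=27; [16,25) fires=8 [17,26) fires=8 [18,27) fires=8
i=7 t=28 v=5: → [28,37),[27,36),[26,35),[25,34),[24,33),[23,32),[22,31),[21,30),[20,29); WM=28; [19,28) fires=8
i=8 t=32 v=5: → [32,41),[31,40),[30,39),[29,38),[28,37),[27,36),[26,35),[25,34),[24,33); WM=32; [20,29) fires=8 [21,30) fires=7 [22,31) fires=7 [23,32) fires=7
i=9 t=32 v=8: → [32,41),[31,40),[30,39),[29,38),[28,37),[27,36),[26,35),[25,34),[24,33); WM=32
i=10 t=29 v=1: DROP (t<32-1); WM=32
i=11 t=34 v=9: → [34,43),[33,42),[32,41),[31,40),[30,39),[29,38),[28,37),[27,36),[26,35); WM=34; [24,33) fires=8 [25,34) fires=8
i=12 t=35 v=4: → [35,44),[34,43),[33,42),[32,41),[31,40),[30,39),[29,38),[28,37),[27,36); WM=35; [26,35) fires=9
i=13 t=15 v=4: DROP (t<35-1); WM=35

10 13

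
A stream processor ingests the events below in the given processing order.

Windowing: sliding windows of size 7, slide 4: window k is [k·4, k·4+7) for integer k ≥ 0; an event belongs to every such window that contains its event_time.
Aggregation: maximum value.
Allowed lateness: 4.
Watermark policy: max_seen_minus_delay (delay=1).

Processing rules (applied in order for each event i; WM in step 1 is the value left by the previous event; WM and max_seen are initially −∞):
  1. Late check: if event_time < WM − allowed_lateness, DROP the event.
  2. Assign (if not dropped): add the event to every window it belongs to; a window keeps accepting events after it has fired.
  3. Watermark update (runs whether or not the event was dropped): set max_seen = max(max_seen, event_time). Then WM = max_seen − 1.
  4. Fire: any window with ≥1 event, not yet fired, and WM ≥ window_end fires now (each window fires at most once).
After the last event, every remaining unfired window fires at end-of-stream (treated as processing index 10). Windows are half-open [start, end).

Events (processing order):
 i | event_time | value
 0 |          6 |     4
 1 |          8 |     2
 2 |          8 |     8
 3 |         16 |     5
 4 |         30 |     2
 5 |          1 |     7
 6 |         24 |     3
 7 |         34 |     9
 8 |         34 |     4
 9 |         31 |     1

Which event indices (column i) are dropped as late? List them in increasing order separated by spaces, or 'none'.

i=0 t=6 v=4: → [4,11),[0,7); WM=5
i=1 t=8 v=2: → [8,15),[4,11); WM=7; [0,7) fires=4
i=2 t=8 v=8: → [8,15),[4,11); WM=7
i=3 t=16 v=5: → [16,23),[12,19); WM=15; [4,11) fires=8 [8,15) fires=8
i=4 t=30 v=2: → [28,35),[24,31); WM=29; [12,19) fires=5 [16,23) fires=5
i=5 t=1 v=7: DROP (t<29-4); WM=29
i=6 t=24 v=3: DROP (t<29-4); WM=29
i=7 t=34 v=9: → [32,39),[28,35); WM=33; [24,31) fires=2
i=8 t=34 v=4: → [32,39),[28,35); WM=33
i=9 t=31 v=1: → [28,35); WM=33

5 6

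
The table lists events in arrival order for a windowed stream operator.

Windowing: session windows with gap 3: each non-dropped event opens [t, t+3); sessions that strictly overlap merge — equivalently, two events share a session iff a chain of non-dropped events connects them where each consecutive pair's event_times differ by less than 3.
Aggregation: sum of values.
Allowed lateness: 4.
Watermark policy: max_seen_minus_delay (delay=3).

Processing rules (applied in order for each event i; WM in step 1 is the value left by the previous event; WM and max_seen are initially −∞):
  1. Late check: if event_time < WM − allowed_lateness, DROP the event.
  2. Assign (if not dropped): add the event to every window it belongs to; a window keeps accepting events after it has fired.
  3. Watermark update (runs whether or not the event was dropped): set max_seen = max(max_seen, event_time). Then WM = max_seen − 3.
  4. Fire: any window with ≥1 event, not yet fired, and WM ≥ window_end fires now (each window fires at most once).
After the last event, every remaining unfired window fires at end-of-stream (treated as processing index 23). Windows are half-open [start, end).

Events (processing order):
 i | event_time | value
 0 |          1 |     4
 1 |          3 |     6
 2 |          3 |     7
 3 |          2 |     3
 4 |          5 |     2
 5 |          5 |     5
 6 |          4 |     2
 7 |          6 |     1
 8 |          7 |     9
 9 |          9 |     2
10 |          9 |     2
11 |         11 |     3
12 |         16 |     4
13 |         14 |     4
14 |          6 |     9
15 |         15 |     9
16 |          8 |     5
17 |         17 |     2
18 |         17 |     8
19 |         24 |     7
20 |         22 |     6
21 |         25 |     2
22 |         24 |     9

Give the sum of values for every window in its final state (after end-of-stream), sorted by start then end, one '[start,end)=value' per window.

[1,14)=46 [14,20)=27 [22,28)=24

i=0 t=1 v=4: → [1,4); WM=-2
i=1 t=3 v=6: → [1,6); WM=0
i=2 t=3 v=7: → [1,6); WM=0
i=3 t=2 v=3: → [1,6); WM=0
i=4 t=5 v=2: → [1,8); WM=2
i=5 t=5 v=5: → [1,8); WM=2
i=6 t=4 v=2: → [1,8); WM=2
i=7 t=6 v=1: → [1,9); WM=3
i=8 t=7 v=9: → [1,10); WM=4
i=9 t=9 v=2: → [1,12); WM=6
i=10 t=9 v=2: → [1,12); WM=6
i=11 t=11 v=3: → [1,14); WM=8
i=12 t=16 v=4: → [16,19); WM=13
i=13 t=14 v=4: → [14,19); WM=13
i=14 t=6 v=9: DROP (t<13-4); WM=13
i=15 t=15 v=9: → [14,19); WM=13
i=16 t=8 v=5: DROP (t<13-4); WM=13
i=17 t=17 v=2: → [14,20); WM=14
i=18 t=17 v=8: → [14,20); WM=14
i=19 t=24 v=7: → [24,27); WM=21
i=20 t=22 v=6: → [22,27); WM=21
i=21 t=25 v=2: → [22,28); WM=22
i=22 t=24 v=9: → [22,28); WM=22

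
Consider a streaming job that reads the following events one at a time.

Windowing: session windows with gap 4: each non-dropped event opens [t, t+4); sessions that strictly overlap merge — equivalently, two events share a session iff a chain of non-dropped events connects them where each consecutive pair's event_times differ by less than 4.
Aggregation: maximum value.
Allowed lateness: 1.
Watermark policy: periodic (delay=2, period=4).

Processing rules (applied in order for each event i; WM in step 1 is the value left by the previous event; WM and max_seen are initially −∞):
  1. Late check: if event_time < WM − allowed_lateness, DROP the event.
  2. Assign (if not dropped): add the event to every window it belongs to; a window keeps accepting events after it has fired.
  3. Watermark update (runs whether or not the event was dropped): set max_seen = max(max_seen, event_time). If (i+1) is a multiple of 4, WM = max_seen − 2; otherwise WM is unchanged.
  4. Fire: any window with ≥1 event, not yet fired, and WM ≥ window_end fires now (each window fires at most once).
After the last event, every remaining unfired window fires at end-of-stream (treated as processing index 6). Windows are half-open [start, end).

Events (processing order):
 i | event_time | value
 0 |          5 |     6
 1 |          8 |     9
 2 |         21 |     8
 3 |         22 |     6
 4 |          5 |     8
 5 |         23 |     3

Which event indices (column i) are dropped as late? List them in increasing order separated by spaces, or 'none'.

4

i=0 t=5 v=6: → [5,9); WM=−∞
i=1 t=8 v=9: → [5,12); WM=−∞
i=2 t=21 v=8: → [21,25); WM=−∞
i=3 t=22 v=6: → [21,26); WM=20
i=4 t=5 v=8: DROP (t<20-1); WM=20
i=5 t=23 v=3: → [21,27); WM=20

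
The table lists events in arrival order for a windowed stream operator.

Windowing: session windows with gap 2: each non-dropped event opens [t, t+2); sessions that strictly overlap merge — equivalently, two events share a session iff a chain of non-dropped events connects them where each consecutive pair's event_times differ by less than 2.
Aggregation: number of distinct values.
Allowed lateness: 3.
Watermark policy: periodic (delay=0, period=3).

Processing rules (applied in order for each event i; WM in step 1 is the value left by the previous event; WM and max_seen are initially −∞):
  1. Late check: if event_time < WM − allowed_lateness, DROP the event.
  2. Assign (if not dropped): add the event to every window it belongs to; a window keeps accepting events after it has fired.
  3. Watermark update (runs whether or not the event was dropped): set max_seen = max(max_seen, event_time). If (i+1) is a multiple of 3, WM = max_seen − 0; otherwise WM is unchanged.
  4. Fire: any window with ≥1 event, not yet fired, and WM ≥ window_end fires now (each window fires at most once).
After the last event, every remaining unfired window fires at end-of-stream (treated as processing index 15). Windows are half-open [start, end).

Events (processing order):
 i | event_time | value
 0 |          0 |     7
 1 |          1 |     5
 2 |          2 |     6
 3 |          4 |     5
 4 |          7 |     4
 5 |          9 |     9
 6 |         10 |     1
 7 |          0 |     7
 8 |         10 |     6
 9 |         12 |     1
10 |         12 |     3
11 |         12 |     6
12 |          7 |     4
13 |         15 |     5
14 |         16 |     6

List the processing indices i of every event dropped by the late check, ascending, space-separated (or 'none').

7 12

i=0 t=0 v=7: → [0,2); WM=−∞
i=1 t=1 v=5: → [0,3); WM=−∞
i=2 t=2 v=6: → [0,4); WM=2
i=3 t=4 v=5: → [4,6); WM=2
i=4 t=7 v=4: → [7,9); WM=2
i=5 t=9 v=9: → [9,11); WM=9
i=6 t=10 v=1: → [9,12); WM=9
i=7 t=0 v=7: DROP (t<9-3); WM=9
i=8 t=10 v=6: → [9,12); WM=10
i=9 t=12 v=1: → [12,14); WM=10
i=10 t=12 v=3: → [12,14); WM=10
i=11 t=12 v=6: → [12,14); WM=12
i=12 t=7 v=4: DROP (t<12-3); WM=12
i=13 t=15 v=5: → [15,17); WM=12
i=14 t=16 v=6: → [15,18); WM=16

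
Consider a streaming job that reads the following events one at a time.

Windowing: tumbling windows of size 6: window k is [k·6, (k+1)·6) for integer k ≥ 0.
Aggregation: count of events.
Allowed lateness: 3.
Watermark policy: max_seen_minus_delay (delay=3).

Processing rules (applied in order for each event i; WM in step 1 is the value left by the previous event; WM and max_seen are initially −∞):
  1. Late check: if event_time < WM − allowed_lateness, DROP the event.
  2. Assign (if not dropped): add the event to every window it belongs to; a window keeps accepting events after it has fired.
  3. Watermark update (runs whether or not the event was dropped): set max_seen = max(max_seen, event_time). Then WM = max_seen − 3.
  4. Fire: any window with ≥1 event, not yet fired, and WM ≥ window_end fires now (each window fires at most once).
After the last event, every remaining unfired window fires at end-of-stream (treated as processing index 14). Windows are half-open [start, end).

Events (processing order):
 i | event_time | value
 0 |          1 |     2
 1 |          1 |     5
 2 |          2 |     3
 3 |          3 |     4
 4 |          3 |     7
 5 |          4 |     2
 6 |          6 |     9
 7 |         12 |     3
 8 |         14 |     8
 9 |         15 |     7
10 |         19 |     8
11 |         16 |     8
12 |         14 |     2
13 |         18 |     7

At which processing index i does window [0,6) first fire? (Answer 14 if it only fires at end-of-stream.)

i=0 t=1 v=2: → [0,6); WM=-2
i=1 t=1 v=5: → [0,6); WM=-2
i=2 t=2 v=3: → [0,6); WM=-1
i=3 t=3 v=4: → [0,6); WM=0
i=4 t=3 v=7: → [0,6); WM=0
i=5 t=4 v=2: → [0,6); WM=1
i=6 t=6 v=9: → [6,12); WM=3
i=7 t=12 v=3: → [12,18); WM=9; [0,6) fires=6
i=8 t=14 v=8: → [12,18); WM=11
i=9 t=15 v=7: → [12,18); WM=12; [6,12) fires=1
i=10 t=19 v=8: → [18,24); WM=16
i=11 t=16 v=8: → [12,18); WM=16
i=12 t=14 v=2: → [12,18); WM=16
i=13 t=18 v=7: → [18,24); WM=16

7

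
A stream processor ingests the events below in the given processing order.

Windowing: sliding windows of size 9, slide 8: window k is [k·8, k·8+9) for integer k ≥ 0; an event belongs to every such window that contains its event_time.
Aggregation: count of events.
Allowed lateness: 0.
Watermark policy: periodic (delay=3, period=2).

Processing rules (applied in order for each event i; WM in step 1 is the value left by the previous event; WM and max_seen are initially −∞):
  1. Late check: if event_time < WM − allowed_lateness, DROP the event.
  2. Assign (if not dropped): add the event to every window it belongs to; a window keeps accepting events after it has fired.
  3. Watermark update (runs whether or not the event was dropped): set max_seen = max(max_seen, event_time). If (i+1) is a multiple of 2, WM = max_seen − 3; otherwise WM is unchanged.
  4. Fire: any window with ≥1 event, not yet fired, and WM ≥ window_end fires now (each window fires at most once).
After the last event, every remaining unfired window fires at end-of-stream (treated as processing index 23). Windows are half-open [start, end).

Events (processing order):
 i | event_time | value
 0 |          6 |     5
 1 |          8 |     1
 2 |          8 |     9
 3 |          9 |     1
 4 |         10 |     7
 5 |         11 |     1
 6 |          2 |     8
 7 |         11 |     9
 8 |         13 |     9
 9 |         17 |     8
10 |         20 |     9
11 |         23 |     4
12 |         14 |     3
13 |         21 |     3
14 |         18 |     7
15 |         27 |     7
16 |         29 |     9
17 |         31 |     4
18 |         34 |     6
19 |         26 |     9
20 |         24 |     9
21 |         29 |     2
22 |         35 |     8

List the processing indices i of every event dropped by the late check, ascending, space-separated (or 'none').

i=0 t=6 v=5: → [0,9); WM=−∞
i=1 t=8 v=1: → [8,17),[0,9); WM=5
i=2 t=8 v=9: → [8,17),[0,9); WM=5
i=3 t=9 v=1: → [8,17); WM=6
i=4 t=10 v=7: → [8,17); WM=6
i=5 t=11 v=1: → [8,17); WM=8
i=6 t=2 v=8: DROP (t<8-0); WM=8
i=7 t=11 v=9: → [8,17); WM=8
i=8 t=13 v=9: → [8,17); WM=8
i=9 t=17 v=8: → [16,25); WM=14; [0,9) fires=3
i=10 t=20 v=9: → [16,25); WM=14
i=11 t=23 v=4: → [16,25); WM=20; [8,17) fires=7
i=12 t=14 v=3: DROP (t<20-0); WM=20
i=13 t=21 v=3: → [16,25); WM=20
i=14 t=18 v=7: DROP (t<20-0); WM=20
i=15 t=27 v=7: → [24,33); WM=24
i=16 t=29 v=9: → [24,33); WM=24
i=17 t=31 v=4: → [24,33); WM=28; [16,25) fires=4
i=18 t=34 v=6: → [32,41); WM=28
i=19 t=26 v=9: DROP (t<28-0); WM=31
i=20 t=24 v=9: DROP (t<31-0); WM=31
i=21 t=29 v=2: DROP (t<31-0); WM=31
i=22 t=35 v=8: → [32,41); WM=31

6 12 14 19 20 21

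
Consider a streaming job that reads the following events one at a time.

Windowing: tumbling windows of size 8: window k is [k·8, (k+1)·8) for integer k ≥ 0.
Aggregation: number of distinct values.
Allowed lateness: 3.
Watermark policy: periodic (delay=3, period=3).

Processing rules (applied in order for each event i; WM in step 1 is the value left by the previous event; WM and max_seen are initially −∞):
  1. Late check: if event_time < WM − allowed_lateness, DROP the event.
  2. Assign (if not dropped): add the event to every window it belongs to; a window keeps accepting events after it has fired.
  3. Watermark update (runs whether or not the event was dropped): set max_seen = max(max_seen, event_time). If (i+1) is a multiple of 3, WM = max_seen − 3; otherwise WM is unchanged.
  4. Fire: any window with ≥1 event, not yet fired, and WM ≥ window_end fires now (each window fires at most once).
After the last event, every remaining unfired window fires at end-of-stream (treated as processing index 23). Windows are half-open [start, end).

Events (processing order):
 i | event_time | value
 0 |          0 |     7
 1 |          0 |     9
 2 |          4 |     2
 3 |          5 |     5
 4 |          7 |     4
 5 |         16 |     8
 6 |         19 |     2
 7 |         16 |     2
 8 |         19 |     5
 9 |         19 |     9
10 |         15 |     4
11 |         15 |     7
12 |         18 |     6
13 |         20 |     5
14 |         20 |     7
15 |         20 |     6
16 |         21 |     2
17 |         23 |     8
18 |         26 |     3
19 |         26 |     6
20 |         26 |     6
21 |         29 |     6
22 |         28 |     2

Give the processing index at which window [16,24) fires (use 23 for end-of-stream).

23

i=0 t=0 v=7: → [0,8); WM=−∞
i=1 t=0 v=9: → [0,8); WM=−∞
i=2 t=4 v=2: → [0,8); WM=1
i=3 t=5 v=5: → [0,8); WM=1
i=4 t=7 v=4: → [0,8); WM=1
i=5 t=16 v=8: → [16,24); WM=13; [0,8) fires=5
i=6 t=19 v=2: → [16,24); WM=13
i=7 t=16 v=2: → [16,24); WM=13
i=8 t=19 v=5: → [16,24); WM=16
i=9 t=19 v=9: → [16,24); WM=16
i=10 t=15 v=4: → [8,16); WM=16; [8,16) fires=1
i=11 t=15 v=7: → [8,16); WM=16
i=12 t=18 v=6: → [16,24); WM=16
i=13 t=20 v=5: → [16,24); WM=16
i=14 t=20 v=7: → [16,24); WM=17
i=15 t=20 v=6: → [16,24); WM=17
i=16 t=21 v=2: → [16,24); WM=17
i=17 t=23 v=8: → [16,24); WM=20
i=18 t=26 v=3: → [24,32); WM=20
i=19 t=26 v=6: → [24,32); WM=20
i=20 t=26 v=6: → [24,32); WM=23
i=21 t=29 v=6: → [24,32); WM=23
i=22 t=28 v=2: → [24,32); WM=23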